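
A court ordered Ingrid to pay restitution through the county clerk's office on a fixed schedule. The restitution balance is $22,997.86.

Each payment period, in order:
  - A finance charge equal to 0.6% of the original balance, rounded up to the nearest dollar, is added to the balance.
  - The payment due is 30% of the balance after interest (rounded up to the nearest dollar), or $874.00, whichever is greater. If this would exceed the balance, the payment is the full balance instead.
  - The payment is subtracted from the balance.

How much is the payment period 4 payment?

Payment period 1: $22,997.86 +$138.00 interest = $23,135.86; pay $6,941.00 → $16,194.86
Payment period 2: $16,194.86 +$138.00 interest = $16,332.86; pay $4,900.00 → $11,432.86
Payment period 3: $11,432.86 +$138.00 interest = $11,570.86; pay $3,472.00 → $8,098.86
Payment period 4: $8,098.86 +$138.00 interest = $8,236.86; pay $2,472.00 → $5,764.86

$2,472.00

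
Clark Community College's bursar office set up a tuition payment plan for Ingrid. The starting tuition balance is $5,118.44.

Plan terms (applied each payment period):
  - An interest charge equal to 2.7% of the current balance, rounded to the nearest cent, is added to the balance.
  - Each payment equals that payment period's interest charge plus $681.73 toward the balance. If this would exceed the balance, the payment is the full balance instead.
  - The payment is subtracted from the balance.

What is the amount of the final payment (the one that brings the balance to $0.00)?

$355.68

Payment period 1: $5,118.44 +$138.20 interest = $5,256.64; pay $819.93 → $4,436.71
Payment period 2: $4,436.71 +$119.79 interest = $4,556.50; pay $801.52 → $3,754.98
Payment period 3: $3,754.98 +$101.38 interest = $3,856.36; pay $783.11 → $3,073.25
Payment period 4: $3,073.25 +$82.98 interest = $3,156.23; pay $764.71 → $2,391.52
Payment period 5: $2,391.52 +$64.57 interest = $2,456.09; pay $746.30 → $1,709.79
Payment period 6: $1,709.79 +$46.16 interest = $1,755.95; pay $727.89 → $1,028.06
Payment period 7: $1,028.06 +$27.76 interest = $1,055.82; pay $709.49 → $346.33
Payment period 8: $346.33 +$9.35 interest = $355.68; pay $355.68 → $0.00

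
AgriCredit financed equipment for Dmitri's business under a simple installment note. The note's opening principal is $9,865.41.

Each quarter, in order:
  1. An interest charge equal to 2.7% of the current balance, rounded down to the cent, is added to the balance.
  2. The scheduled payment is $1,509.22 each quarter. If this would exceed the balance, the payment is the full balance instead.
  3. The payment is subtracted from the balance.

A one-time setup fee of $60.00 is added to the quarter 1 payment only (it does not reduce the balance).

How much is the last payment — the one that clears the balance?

Quarter 1: opening $9,865.41; interest $266.36 → $10,131.77; payment $1,509.22 (+ $60.00 fee); balance $8,622.55
Quarter 2: opening $8,622.55; interest $232.80 → $8,855.35; payment $1,509.22; balance $7,346.13
Quarter 3: opening $7,346.13; interest $198.34 → $7,544.47; payment $1,509.22; balance $6,035.25
Quarter 4: opening $6,035.25; interest $162.95 → $6,198.20; payment $1,509.22; balance $4,688.98
Quarter 5: opening $4,688.98; interest $126.60 → $4,815.58; payment $1,509.22; balance $3,306.36
Quarter 6: opening $3,306.36; interest $89.27 → $3,395.63; payment $1,509.22; balance $1,886.41
Quarter 7: opening $1,886.41; interest $50.93 → $1,937.34; payment $1,509.22; balance $428.12
Quarter 8: opening $428.12; interest $11.55 → $439.67; payment $439.67; balance $0.00

$439.67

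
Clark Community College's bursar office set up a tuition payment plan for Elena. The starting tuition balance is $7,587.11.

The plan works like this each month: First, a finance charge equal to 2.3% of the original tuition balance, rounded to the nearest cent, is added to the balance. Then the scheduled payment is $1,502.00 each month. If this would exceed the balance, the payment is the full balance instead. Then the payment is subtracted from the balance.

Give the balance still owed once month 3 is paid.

$3,604.61

Month 1: opening $7,587.11; interest $174.50 → $7,761.61; payment $1,502.00; balance $6,259.61
Month 2: opening $6,259.61; interest $174.50 → $6,434.11; payment $1,502.00; balance $4,932.11
Month 3: opening $4,932.11; interest $174.50 → $5,106.61; payment $1,502.00; balance $3,604.61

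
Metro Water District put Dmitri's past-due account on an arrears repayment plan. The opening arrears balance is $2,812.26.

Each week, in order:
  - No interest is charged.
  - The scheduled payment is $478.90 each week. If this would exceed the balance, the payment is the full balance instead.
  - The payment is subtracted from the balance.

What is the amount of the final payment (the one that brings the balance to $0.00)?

Week 1: opening $2,812.26; payment $478.90; balance $2,333.36
Week 2: opening $2,333.36; payment $478.90; balance $1,854.46
Week 3: opening $1,854.46; payment $478.90; balance $1,375.56
Week 4: opening $1,375.56; payment $478.90; balance $896.66
Week 5: opening $896.66; payment $478.90; balance $417.76
Week 6: opening $417.76; payment $417.76; balance $0.00

$417.76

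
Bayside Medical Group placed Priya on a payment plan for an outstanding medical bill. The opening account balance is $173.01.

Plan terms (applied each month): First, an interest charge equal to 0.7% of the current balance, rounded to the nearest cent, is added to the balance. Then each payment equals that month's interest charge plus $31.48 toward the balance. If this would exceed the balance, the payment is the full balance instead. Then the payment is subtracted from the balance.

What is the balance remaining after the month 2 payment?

$110.05

Month 1: $173.01 +$1.21 interest = $174.22; pay $32.69 → $141.53
Month 2: $141.53 +$0.99 interest = $142.52; pay $32.47 → $110.05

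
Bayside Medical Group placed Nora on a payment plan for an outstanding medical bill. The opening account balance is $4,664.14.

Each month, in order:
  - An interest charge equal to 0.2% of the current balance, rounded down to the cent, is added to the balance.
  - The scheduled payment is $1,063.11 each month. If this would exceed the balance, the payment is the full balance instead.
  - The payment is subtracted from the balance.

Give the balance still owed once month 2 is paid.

Month 1: opening $4,664.14; interest $9.32 → $4,673.46; payment $1,063.11; balance $3,610.35
Month 2: opening $3,610.35; interest $7.22 → $3,617.57; payment $1,063.11; balance $2,554.46

$2,554.46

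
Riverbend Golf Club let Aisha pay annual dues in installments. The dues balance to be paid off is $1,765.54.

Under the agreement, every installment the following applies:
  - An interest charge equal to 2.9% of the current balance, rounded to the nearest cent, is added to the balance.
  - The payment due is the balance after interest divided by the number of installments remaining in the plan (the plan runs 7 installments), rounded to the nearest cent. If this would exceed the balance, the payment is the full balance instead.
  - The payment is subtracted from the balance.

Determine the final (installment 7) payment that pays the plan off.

$308.09

Installment 1: $1,765.54 +$51.20 interest = $1,816.74; pay $259.53 → $1,557.21
Installment 2: $1,557.21 +$45.16 interest = $1,602.37; pay $267.06 → $1,335.31
Installment 3: $1,335.31 +$38.72 interest = $1,374.03; pay $274.81 → $1,099.22
Installment 4: $1,099.22 +$31.88 interest = $1,131.10; pay $282.78 → $848.32
Installment 5: $848.32 +$24.60 interest = $872.92; pay $290.97 → $581.95
Installment 6: $581.95 +$16.88 interest = $598.83; pay $299.42 → $299.41
Installment 7: $299.41 +$8.68 interest = $308.09; pay $308.09 → $0.00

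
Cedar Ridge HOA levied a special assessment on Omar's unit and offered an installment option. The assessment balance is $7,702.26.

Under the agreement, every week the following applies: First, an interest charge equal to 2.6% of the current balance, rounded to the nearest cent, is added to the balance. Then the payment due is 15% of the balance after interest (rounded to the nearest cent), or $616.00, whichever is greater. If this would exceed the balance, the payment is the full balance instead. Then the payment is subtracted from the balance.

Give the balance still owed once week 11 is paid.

Week 1: opening $7,702.26; interest $200.26 → $7,902.52; payment $1,185.38; balance $6,717.14
Week 2: opening $6,717.14; interest $174.65 → $6,891.79; payment $1,033.77; balance $5,858.02
Week 3: opening $5,858.02; interest $152.31 → $6,010.33; payment $901.55; balance $5,108.78
Week 4: opening $5,108.78; interest $132.83 → $5,241.61; payment $786.24; balance $4,455.37
Week 5: opening $4,455.37; interest $115.84 → $4,571.21; payment $685.68; balance $3,885.53
Week 6: opening $3,885.53; interest $101.02 → $3,986.55; payment $616.00; balance $3,370.55
Week 7: opening $3,370.55; interest $87.63 → $3,458.18; payment $616.00; balance $2,842.18
Week 8: opening $2,842.18; interest $73.90 → $2,916.08; payment $616.00; balance $2,300.08
Week 9: opening $2,300.08; interest $59.80 → $2,359.88; payment $616.00; balance $1,743.88
Week 10: opening $1,743.88; interest $45.34 → $1,789.22; payment $616.00; balance $1,173.22
Week 11: opening $1,173.22; interest $30.50 → $1,203.72; payment $616.00; balance $587.72

$587.72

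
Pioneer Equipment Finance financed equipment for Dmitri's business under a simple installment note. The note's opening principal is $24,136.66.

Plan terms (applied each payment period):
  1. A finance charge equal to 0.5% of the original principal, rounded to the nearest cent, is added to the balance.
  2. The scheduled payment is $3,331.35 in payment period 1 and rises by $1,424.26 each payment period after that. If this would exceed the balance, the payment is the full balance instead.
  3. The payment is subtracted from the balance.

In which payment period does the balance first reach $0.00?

5

# | Opening | Interest | Payment | End bal
1 | $24,136.66 | $120.68 | $3,331.35 | $20,925.99
2 | $20,925.99 | $120.68 | $4,755.61 | $16,291.06
3 | $16,291.06 | $120.68 | $6,179.87 | $10,231.87
4 | $10,231.87 | $120.68 | $7,604.13 | $2,748.42
5 | $2,748.42 | $120.68 | $2,869.10 | $0.00
Balance reaches $0.00 in payment period 5.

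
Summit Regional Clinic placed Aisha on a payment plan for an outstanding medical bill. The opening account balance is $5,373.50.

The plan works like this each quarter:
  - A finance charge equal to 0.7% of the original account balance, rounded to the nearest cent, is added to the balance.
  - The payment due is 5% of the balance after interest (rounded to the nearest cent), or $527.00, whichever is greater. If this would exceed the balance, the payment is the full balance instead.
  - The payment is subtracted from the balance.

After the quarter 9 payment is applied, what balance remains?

$968.99

Quarter 1: opening $5,373.50; interest $37.61 → $5,411.11; payment $527.00; balance $4,884.11
Quarter 2: opening $4,884.11; interest $37.61 → $4,921.72; payment $527.00; balance $4,394.72
Quarter 3: opening $4,394.72; interest $37.61 → $4,432.33; payment $527.00; balance $3,905.33
Quarter 4: opening $3,905.33; interest $37.61 → $3,942.94; payment $527.00; balance $3,415.94
Quarter 5: opening $3,415.94; interest $37.61 → $3,453.55; payment $527.00; balance $2,926.55
Quarter 6: opening $2,926.55; interest $37.61 → $2,964.16; payment $527.00; balance $2,437.16
Quarter 7: opening $2,437.16; interest $37.61 → $2,474.77; payment $527.00; balance $1,947.77
Quarter 8: opening $1,947.77; interest $37.61 → $1,985.38; payment $527.00; balance $1,458.38
Quarter 9: opening $1,458.38; interest $37.61 → $1,495.99; payment $527.00; balance $968.99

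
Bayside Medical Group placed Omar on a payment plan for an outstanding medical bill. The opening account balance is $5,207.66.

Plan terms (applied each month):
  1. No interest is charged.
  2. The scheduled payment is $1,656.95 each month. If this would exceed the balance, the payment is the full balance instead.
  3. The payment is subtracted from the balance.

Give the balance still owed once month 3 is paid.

Month 1: opening $5,207.66; payment $1,656.95; balance $3,550.71
Month 2: opening $3,550.71; payment $1,656.95; balance $1,893.76
Month 3: opening $1,893.76; payment $1,656.95; balance $236.81

$236.81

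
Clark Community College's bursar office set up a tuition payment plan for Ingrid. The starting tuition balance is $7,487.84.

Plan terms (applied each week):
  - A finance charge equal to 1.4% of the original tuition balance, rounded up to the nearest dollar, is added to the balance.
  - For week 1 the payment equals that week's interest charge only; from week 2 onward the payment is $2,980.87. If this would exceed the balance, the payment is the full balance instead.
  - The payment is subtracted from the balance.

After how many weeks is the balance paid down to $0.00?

Week 1: $7,487.84 +$105.00 interest = $7,592.84; pay $105.00 → $7,487.84
Week 2: $7,487.84 +$105.00 interest = $7,592.84; pay $2,980.87 → $4,611.97
Week 3: $4,611.97 +$105.00 interest = $4,716.97; pay $2,980.87 → $1,736.10
Week 4: $1,736.10 +$105.00 interest = $1,841.10; pay $1,841.10 → $0.00
Balance reaches $0.00 in week 4.

4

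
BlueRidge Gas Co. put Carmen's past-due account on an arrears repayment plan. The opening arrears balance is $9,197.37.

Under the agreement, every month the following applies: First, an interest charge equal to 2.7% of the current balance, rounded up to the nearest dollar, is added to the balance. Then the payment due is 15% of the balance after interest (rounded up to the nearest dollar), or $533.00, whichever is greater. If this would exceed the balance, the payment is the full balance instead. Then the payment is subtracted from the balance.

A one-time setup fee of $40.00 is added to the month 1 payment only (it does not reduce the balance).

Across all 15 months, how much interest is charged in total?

$1,622.00

Month 1: opening $9,197.37; interest $249.00 → $9,446.37; payment $1,417.00 (+ $40.00 fee); balance $8,029.37
Month 2: opening $8,029.37; interest $217.00 → $8,246.37; payment $1,237.00; balance $7,009.37
Month 3: opening $7,009.37; interest $190.00 → $7,199.37; payment $1,080.00; balance $6,119.37
Month 4: opening $6,119.37; interest $166.00 → $6,285.37; payment $943.00; balance $5,342.37
Month 5: opening $5,342.37; interest $145.00 → $5,487.37; payment $824.00; balance $4,663.37
Month 6: opening $4,663.37; interest $126.00 → $4,789.37; payment $719.00; balance $4,070.37
Month 7: opening $4,070.37; interest $110.00 → $4,180.37; payment $628.00; balance $3,552.37
Month 8: opening $3,552.37; interest $96.00 → $3,648.37; payment $548.00; balance $3,100.37
Month 9: opening $3,100.37; interest $84.00 → $3,184.37; payment $533.00; balance $2,651.37
Month 10: opening $2,651.37; interest $72.00 → $2,723.37; payment $533.00; balance $2,190.37
Month 11: opening $2,190.37; interest $60.00 → $2,250.37; payment $533.00; balance $1,717.37
Month 12: opening $1,717.37; interest $47.00 → $1,764.37; payment $533.00; balance $1,231.37
Month 13: opening $1,231.37; interest $34.00 → $1,265.37; payment $533.00; balance $732.37
Month 14: opening $732.37; interest $20.00 → $752.37; payment $533.00; balance $219.37
Month 15: opening $219.37; interest $6.00 → $225.37; payment $225.37; balance $0.00
Total interest: $249.00 + $217.00 + $190.00 + $166.00 + $145.00 + $126.00 + $110.00 + $96.00 + $84.00 + $72.00 + $60.00 + $47.00 + $34.00 + $20.00 + $6.00 = $1,622.00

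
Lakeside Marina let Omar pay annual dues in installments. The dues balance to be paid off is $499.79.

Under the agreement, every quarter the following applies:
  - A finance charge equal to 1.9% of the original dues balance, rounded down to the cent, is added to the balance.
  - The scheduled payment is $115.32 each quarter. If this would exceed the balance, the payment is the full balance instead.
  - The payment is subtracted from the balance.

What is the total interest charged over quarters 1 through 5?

$47.45

Quarter 1: $499.79 +$9.49 interest = $509.28; pay $115.32 → $393.96
Quarter 2: $393.96 +$9.49 interest = $403.45; pay $115.32 → $288.13
Quarter 3: $288.13 +$9.49 interest = $297.62; pay $115.32 → $182.30
Quarter 4: $182.30 +$9.49 interest = $191.79; pay $115.32 → $76.47
Quarter 5: $76.47 +$9.49 interest = $85.96; pay $85.96 → $0.00
Total interest: $9.49 + $9.49 + $9.49 + $9.49 + $9.49 = $47.45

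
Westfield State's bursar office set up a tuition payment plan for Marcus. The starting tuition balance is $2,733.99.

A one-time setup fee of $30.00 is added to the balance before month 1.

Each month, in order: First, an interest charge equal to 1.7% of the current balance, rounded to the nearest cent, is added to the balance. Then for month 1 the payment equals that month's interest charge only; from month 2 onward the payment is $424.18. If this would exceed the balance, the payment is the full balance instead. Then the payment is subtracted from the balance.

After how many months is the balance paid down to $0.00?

Month 1: opening $2,763.99; interest $46.99 → $2,810.98; payment $46.99; balance $2,763.99
Month 2: opening $2,763.99; interest $46.99 → $2,810.98; payment $424.18; balance $2,386.80
Month 3: opening $2,386.80; interest $40.58 → $2,427.38; payment $424.18; balance $2,003.20
Month 4: opening $2,003.20; interest $34.05 → $2,037.25; payment $424.18; balance $1,613.07
Month 5: opening $1,613.07; interest $27.42 → $1,640.49; payment $424.18; balance $1,216.31
Month 6: opening $1,216.31; interest $20.68 → $1,236.99; payment $424.18; balance $812.81
Month 7: opening $812.81; interest $13.82 → $826.63; payment $424.18; balance $402.45
Month 8: opening $402.45; interest $6.84 → $409.29; payment $409.29; balance $0.00
Balance reaches $0.00 in month 8.

8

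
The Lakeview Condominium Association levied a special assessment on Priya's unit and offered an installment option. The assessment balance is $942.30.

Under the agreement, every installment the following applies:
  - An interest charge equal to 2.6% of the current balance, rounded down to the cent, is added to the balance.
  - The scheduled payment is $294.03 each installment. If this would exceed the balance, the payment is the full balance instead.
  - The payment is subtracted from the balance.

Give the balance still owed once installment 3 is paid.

Installment 1: opening $942.30; interest $24.49 → $966.79; payment $294.03; balance $672.76
Installment 2: opening $672.76; interest $17.49 → $690.25; payment $294.03; balance $396.22
Installment 3: opening $396.22; interest $10.30 → $406.52; payment $294.03; balance $112.49

$112.49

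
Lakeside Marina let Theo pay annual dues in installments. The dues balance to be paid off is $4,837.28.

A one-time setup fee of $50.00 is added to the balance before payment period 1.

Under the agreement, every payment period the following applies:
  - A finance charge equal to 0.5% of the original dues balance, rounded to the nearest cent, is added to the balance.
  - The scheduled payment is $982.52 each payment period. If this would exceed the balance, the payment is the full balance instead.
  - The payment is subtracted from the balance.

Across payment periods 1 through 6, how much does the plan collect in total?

$5,032.42

# | Opening | Interest | Payment | End bal
1 | $4,887.28 | $24.19 | $982.52 | $3,928.95
2 | $3,928.95 | $24.19 | $982.52 | $2,970.62
3 | $2,970.62 | $24.19 | $982.52 | $2,012.29
4 | $2,012.29 | $24.19 | $982.52 | $1,053.96
5 | $1,053.96 | $24.19 | $982.52 | $95.63
6 | $95.63 | $24.19 | $119.82 | $0.00
Total paid: $5,032.42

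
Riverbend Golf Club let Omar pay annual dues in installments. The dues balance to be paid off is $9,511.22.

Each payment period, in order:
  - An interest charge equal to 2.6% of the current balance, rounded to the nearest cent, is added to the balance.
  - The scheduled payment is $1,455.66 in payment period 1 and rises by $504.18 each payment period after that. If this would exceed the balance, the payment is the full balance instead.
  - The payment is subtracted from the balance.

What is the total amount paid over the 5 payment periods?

$10,292.42

Payment period 1: opening $9,511.22; interest $247.29 → $9,758.51; payment $1,455.66; balance $8,302.85
Payment period 2: opening $8,302.85; interest $215.87 → $8,518.72; payment $1,959.84; balance $6,558.88
Payment period 3: opening $6,558.88; interest $170.53 → $6,729.41; payment $2,464.02; balance $4,265.39
Payment period 4: opening $4,265.39; interest $110.90 → $4,376.29; payment $2,968.20; balance $1,408.09
Payment period 5: opening $1,408.09; interest $36.61 → $1,444.70; payment $1,444.70; balance $0.00
Total paid: $10,292.42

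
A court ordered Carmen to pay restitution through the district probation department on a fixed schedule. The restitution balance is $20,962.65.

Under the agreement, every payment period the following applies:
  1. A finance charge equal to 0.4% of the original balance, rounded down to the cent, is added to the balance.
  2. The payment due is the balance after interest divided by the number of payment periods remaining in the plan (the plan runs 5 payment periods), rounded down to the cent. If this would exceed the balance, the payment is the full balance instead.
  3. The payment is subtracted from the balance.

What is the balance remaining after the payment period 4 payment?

$4,300.14

# | Opening | Interest | Payment | End bal
1 | $20,962.65 | $83.85 | $4,209.30 | $16,837.20
2 | $16,837.20 | $83.85 | $4,230.26 | $12,690.79
3 | $12,690.79 | $83.85 | $4,258.21 | $8,516.43
4 | $8,516.43 | $83.85 | $4,300.14 | $4,300.14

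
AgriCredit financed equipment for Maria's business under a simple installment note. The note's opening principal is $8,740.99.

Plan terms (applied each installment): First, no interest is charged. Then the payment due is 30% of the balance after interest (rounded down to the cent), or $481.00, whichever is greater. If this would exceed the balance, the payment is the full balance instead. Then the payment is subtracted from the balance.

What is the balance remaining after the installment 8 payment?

Installment 1: opening $8,740.99; payment $2,622.29; balance $6,118.70
Installment 2: opening $6,118.70; payment $1,835.61; balance $4,283.09
Installment 3: opening $4,283.09; payment $1,284.92; balance $2,998.17
Installment 4: opening $2,998.17; payment $899.45; balance $2,098.72
Installment 5: opening $2,098.72; payment $629.61; balance $1,469.11
Installment 6: opening $1,469.11; payment $481.00; balance $988.11
Installment 7: opening $988.11; payment $481.00; balance $507.11
Installment 8: opening $507.11; payment $481.00; balance $26.11

$26.11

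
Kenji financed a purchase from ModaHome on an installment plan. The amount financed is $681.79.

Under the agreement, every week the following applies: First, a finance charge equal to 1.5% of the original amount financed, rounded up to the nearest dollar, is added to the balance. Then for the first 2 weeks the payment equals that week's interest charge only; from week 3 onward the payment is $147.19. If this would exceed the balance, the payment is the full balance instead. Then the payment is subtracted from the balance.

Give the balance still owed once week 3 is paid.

Week 1: opening $681.79; interest $11.00 → $692.79; payment $11.00; balance $681.79
Week 2: opening $681.79; interest $11.00 → $692.79; payment $11.00; balance $681.79
Week 3: opening $681.79; interest $11.00 → $692.79; payment $147.19; balance $545.60

$545.60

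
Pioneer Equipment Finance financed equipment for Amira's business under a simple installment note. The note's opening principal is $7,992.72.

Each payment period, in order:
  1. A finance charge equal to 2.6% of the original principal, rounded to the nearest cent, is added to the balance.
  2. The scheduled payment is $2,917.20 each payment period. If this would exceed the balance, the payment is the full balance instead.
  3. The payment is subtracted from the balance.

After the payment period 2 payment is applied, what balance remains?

Payment period 1: opening $7,992.72; interest $207.81 → $8,200.53; payment $2,917.20; balance $5,283.33
Payment period 2: opening $5,283.33; interest $207.81 → $5,491.14; payment $2,917.20; balance $2,573.94

$2,573.94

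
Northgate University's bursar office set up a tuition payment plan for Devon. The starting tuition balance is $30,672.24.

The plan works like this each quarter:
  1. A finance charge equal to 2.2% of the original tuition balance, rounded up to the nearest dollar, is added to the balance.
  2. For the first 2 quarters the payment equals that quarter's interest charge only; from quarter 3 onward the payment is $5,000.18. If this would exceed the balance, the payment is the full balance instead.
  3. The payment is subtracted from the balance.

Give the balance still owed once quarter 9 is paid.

Quarter 1: opening $30,672.24; interest $675.00 → $31,347.24; payment $675.00; balance $30,672.24
Quarter 2: opening $30,672.24; interest $675.00 → $31,347.24; payment $675.00; balance $30,672.24
Quarter 3: opening $30,672.24; interest $675.00 → $31,347.24; payment $5,000.18; balance $26,347.06
Quarter 4: opening $26,347.06; interest $675.00 → $27,022.06; payment $5,000.18; balance $22,021.88
Quarter 5: opening $22,021.88; interest $675.00 → $22,696.88; payment $5,000.18; balance $17,696.70
Quarter 6: opening $17,696.70; interest $675.00 → $18,371.70; payment $5,000.18; balance $13,371.52
Quarter 7: opening $13,371.52; interest $675.00 → $14,046.52; payment $5,000.18; balance $9,046.34
Quarter 8: opening $9,046.34; interest $675.00 → $9,721.34; payment $5,000.18; balance $4,721.16
Quarter 9: opening $4,721.16; interest $675.00 → $5,396.16; payment $5,000.18; balance $395.98

$395.98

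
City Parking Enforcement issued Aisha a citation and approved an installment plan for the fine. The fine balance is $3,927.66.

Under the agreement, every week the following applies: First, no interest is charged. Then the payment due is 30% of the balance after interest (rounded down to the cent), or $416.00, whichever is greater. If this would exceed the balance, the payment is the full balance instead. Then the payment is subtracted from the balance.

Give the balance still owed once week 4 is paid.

$931.20

Week 1: opening $3,927.66; payment $1,178.29; balance $2,749.37
Week 2: opening $2,749.37; payment $824.81; balance $1,924.56
Week 3: opening $1,924.56; payment $577.36; balance $1,347.20
Week 4: opening $1,347.20; payment $416.00; balance $931.20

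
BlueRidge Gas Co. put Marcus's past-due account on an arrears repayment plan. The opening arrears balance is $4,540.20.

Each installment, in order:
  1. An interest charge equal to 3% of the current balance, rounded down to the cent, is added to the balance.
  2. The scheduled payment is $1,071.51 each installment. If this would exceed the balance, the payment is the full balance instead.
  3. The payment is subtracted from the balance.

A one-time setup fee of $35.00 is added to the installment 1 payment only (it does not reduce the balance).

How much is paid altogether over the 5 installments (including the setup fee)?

$4,967.06

# | Opening | Interest | Payment | Fee | End bal
1 | $4,540.20 | $136.20 | $1,071.51 | $35.00 | $3,604.89
2 | $3,604.89 | $108.14 | $1,071.51 | — | $2,641.52
3 | $2,641.52 | $79.24 | $1,071.51 | — | $1,649.25
4 | $1,649.25 | $49.47 | $1,071.51 | — | $627.21
5 | $627.21 | $18.81 | $646.02 | — | $0.00
Total paid: $4,967.06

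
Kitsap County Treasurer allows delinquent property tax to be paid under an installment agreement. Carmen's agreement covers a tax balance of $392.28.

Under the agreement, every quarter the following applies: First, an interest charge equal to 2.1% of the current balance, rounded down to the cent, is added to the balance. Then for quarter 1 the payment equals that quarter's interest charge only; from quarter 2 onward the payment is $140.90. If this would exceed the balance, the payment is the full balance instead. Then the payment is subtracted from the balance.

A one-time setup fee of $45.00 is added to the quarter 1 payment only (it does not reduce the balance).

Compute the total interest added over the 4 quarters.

$24.51

Quarter 1: opening $392.28; interest $8.23 → $400.51; payment $8.23 (+ $45.00 fee); balance $392.28
Quarter 2: opening $392.28; interest $8.23 → $400.51; payment $140.90; balance $259.61
Quarter 3: opening $259.61; interest $5.45 → $265.06; payment $140.90; balance $124.16
Quarter 4: opening $124.16; interest $2.60 → $126.76; payment $126.76; balance $0.00
Total interest: $8.23 + $8.23 + $5.45 + $2.60 = $24.51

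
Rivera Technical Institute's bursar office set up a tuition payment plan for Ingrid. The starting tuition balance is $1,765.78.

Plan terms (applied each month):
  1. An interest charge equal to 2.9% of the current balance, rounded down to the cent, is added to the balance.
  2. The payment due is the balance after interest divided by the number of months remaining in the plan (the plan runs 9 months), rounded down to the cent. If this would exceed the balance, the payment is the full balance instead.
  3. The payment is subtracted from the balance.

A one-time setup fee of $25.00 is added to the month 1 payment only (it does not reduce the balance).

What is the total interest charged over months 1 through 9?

Month 1: $1,765.78 +$51.20 interest = $1,816.98; pay $201.88 (+ $25.00 fee) → $1,615.10
Month 2: $1,615.10 +$46.83 interest = $1,661.93; pay $207.74 → $1,454.19
Month 3: $1,454.19 +$42.17 interest = $1,496.36; pay $213.76 → $1,282.60
Month 4: $1,282.60 +$37.19 interest = $1,319.79; pay $219.96 → $1,099.83
Month 5: $1,099.83 +$31.89 interest = $1,131.72; pay $226.34 → $905.38
Month 6: $905.38 +$26.25 interest = $931.63; pay $232.90 → $698.73
Month 7: $698.73 +$20.26 interest = $718.99; pay $239.66 → $479.33
Month 8: $479.33 +$13.90 interest = $493.23; pay $246.61 → $246.62
Month 9: $246.62 +$7.15 interest = $253.77; pay $253.77 → $0.00
Total interest: $51.20 + $46.83 + $42.17 + $37.19 + $31.89 + $26.25 + $20.26 + $13.90 + $7.15 = $276.84

$276.84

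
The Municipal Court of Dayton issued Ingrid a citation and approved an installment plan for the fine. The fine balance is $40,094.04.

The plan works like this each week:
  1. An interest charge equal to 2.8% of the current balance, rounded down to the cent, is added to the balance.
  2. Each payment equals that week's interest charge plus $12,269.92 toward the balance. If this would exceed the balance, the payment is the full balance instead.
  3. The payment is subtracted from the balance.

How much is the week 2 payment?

Week 1: $40,094.04 +$1,122.63 interest = $41,216.67; pay $13,392.55 → $27,824.12
Week 2: $27,824.12 +$779.07 interest = $28,603.19; pay $13,048.99 → $15,554.20

$13,048.99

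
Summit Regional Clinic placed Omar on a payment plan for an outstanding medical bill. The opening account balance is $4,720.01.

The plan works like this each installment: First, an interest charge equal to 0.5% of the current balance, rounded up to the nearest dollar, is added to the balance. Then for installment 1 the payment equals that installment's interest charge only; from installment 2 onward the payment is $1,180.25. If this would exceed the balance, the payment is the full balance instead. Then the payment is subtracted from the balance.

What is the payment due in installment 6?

$62.01

# | Opening | Interest | Payment | End bal
1 | $4,720.01 | $24.00 | $24.00 | $4,720.01
2 | $4,720.01 | $24.00 | $1,180.25 | $3,563.76
3 | $3,563.76 | $18.00 | $1,180.25 | $2,401.51
4 | $2,401.51 | $13.00 | $1,180.25 | $1,234.26
5 | $1,234.26 | $7.00 | $1,180.25 | $61.01
6 | $61.01 | $1.00 | $62.01 | $0.00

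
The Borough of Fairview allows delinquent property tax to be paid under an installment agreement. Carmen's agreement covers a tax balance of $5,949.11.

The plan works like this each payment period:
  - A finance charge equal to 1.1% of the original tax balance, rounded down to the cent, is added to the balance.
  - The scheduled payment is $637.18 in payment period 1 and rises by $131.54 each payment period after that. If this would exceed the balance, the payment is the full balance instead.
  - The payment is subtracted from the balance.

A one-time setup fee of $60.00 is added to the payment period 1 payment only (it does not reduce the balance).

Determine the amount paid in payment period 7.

$611.01

Payment period 1: opening $5,949.11; interest $65.44 → $6,014.55; payment $637.18 (+ $60.00 fee); balance $5,377.37
Payment period 2: opening $5,377.37; interest $65.44 → $5,442.81; payment $768.72; balance $4,674.09
Payment period 3: opening $4,674.09; interest $65.44 → $4,739.53; payment $900.26; balance $3,839.27
Payment period 4: opening $3,839.27; interest $65.44 → $3,904.71; payment $1,031.80; balance $2,872.91
Payment period 5: opening $2,872.91; interest $65.44 → $2,938.35; payment $1,163.34; balance $1,775.01
Payment period 6: opening $1,775.01; interest $65.44 → $1,840.45; payment $1,294.88; balance $545.57
Payment period 7: opening $545.57; interest $65.44 → $611.01; payment $611.01; balance $0.00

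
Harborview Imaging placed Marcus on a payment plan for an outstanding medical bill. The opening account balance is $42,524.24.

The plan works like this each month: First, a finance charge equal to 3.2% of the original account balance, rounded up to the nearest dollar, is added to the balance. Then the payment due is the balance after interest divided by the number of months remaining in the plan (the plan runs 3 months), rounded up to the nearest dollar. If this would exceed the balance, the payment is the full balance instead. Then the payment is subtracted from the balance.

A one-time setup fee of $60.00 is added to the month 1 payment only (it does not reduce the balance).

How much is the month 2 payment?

$15,309.00

Month 1: opening $42,524.24; interest $1,361.00 → $43,885.24; payment $14,629.00 (+ $60.00 fee); balance $29,256.24
Month 2: opening $29,256.24; interest $1,361.00 → $30,617.24; payment $15,309.00; balance $15,308.24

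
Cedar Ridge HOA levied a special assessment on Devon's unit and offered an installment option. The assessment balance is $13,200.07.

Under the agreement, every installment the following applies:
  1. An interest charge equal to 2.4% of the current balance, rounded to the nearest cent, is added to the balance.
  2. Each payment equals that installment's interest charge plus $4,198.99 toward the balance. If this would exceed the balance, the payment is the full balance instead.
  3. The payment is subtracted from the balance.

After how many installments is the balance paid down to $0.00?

4

Installment 1: opening $13,200.07; interest $316.80 → $13,516.87; payment $4,515.79; balance $9,001.08
Installment 2: opening $9,001.08; interest $216.03 → $9,217.11; payment $4,415.02; balance $4,802.09
Installment 3: opening $4,802.09; interest $115.25 → $4,917.34; payment $4,314.24; balance $603.10
Installment 4: opening $603.10; interest $14.47 → $617.57; payment $617.57; balance $0.00
Balance reaches $0.00 in installment 4.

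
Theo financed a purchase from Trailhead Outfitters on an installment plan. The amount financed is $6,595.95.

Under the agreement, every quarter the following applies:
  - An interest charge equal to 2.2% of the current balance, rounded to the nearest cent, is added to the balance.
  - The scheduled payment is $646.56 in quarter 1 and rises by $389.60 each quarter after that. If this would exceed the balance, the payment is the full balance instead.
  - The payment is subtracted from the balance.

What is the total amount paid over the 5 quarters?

$7,122.07

Quarter 1: $6,595.95 +$145.11 interest = $6,741.06; pay $646.56 → $6,094.50
Quarter 2: $6,094.50 +$134.08 interest = $6,228.58; pay $1,036.16 → $5,192.42
Quarter 3: $5,192.42 +$114.23 interest = $5,306.65; pay $1,425.76 → $3,880.89
Quarter 4: $3,880.89 +$85.38 interest = $3,966.27; pay $1,815.36 → $2,150.91
Quarter 5: $2,150.91 +$47.32 interest = $2,198.23; pay $2,198.23 → $0.00
Total paid: $7,122.07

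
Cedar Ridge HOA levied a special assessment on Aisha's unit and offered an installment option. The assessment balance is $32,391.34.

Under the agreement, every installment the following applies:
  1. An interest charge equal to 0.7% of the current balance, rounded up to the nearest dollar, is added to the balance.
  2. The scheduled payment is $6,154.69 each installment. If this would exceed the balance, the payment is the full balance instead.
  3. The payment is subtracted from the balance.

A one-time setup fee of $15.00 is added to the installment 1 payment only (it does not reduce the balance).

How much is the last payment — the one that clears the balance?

$2,353.89

Installment 1: opening $32,391.34; interest $227.00 → $32,618.34; payment $6,154.69 (+ $15.00 fee); balance $26,463.65
Installment 2: opening $26,463.65; interest $186.00 → $26,649.65; payment $6,154.69; balance $20,494.96
Installment 3: opening $20,494.96; interest $144.00 → $20,638.96; payment $6,154.69; balance $14,484.27
Installment 4: opening $14,484.27; interest $102.00 → $14,586.27; payment $6,154.69; balance $8,431.58
Installment 5: opening $8,431.58; interest $60.00 → $8,491.58; payment $6,154.69; balance $2,336.89
Installment 6: opening $2,336.89; interest $17.00 → $2,353.89; payment $2,353.89; balance $0.00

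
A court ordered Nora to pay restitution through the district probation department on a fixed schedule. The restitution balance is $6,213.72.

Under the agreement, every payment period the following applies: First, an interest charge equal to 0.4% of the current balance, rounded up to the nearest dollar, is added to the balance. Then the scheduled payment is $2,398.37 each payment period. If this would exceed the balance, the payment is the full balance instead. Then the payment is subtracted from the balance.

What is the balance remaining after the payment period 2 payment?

$1,457.98

Payment period 1: opening $6,213.72; interest $25.00 → $6,238.72; payment $2,398.37; balance $3,840.35
Payment period 2: opening $3,840.35; interest $16.00 → $3,856.35; payment $2,398.37; balance $1,457.98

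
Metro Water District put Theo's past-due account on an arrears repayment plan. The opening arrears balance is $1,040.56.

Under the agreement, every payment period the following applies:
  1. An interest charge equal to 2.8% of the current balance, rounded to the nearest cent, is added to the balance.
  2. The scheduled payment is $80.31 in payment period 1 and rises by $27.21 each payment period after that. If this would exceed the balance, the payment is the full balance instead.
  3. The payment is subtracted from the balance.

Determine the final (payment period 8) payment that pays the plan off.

Payment period 1: $1,040.56 +$29.14 interest = $1,069.70; pay $80.31 → $989.39
Payment period 2: $989.39 +$27.70 interest = $1,017.09; pay $107.52 → $909.57
Payment period 3: $909.57 +$25.47 interest = $935.04; pay $134.73 → $800.31
Payment period 4: $800.31 +$22.41 interest = $822.72; pay $161.94 → $660.78
Payment period 5: $660.78 +$18.50 interest = $679.28; pay $189.15 → $490.13
Payment period 6: $490.13 +$13.72 interest = $503.85; pay $216.36 → $287.49
Payment period 7: $287.49 +$8.05 interest = $295.54; pay $243.57 → $51.97
Payment period 8: $51.97 +$1.46 interest = $53.43; pay $53.43 → $0.00

$53.43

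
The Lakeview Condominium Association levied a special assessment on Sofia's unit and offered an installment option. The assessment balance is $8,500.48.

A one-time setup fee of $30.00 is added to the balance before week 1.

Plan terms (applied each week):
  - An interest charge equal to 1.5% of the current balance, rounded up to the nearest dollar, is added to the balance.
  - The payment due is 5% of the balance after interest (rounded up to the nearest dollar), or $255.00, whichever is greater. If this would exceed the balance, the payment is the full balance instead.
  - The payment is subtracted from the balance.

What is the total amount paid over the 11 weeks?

# | Opening | Interest | Payment | End bal
1 | $8,530.48 | $128.00 | $433.00 | $8,225.48
2 | $8,225.48 | $124.00 | $418.00 | $7,931.48
3 | $7,931.48 | $119.00 | $403.00 | $7,647.48
4 | $7,647.48 | $115.00 | $389.00 | $7,373.48
5 | $7,373.48 | $111.00 | $375.00 | $7,109.48
6 | $7,109.48 | $107.00 | $361.00 | $6,855.48
7 | $6,855.48 | $103.00 | $348.00 | $6,610.48
8 | $6,610.48 | $100.00 | $336.00 | $6,374.48
9 | $6,374.48 | $96.00 | $324.00 | $6,146.48
10 | $6,146.48 | $93.00 | $312.00 | $5,927.48
11 | $5,927.48 | $89.00 | $301.00 | $5,715.48
Total paid: $4,000.00

$4,000.00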